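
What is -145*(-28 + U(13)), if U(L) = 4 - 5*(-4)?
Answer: 580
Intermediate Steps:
U(L) = 24 (U(L) = 4 + 20 = 24)
-145*(-28 + U(13)) = -145*(-28 + 24) = -145*(-4) = 580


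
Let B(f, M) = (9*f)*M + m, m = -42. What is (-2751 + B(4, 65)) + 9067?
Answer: 8614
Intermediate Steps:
B(f, M) = -42 + 9*M*f (B(f, M) = (9*f)*M - 42 = 9*M*f - 42 = -42 + 9*M*f)
(-2751 + B(4, 65)) + 9067 = (-2751 + (-42 + 9*65*4)) + 9067 = (-2751 + (-42 + 2340)) + 9067 = (-2751 + 2298) + 9067 = -453 + 9067 = 8614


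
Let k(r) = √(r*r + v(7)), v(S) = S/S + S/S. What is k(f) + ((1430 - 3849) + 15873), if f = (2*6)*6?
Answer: 13454 + √5186 ≈ 13526.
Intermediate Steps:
v(S) = 2 (v(S) = 1 + 1 = 2)
f = 72 (f = 12*6 = 72)
k(r) = √(2 + r²) (k(r) = √(r*r + 2) = √(r² + 2) = √(2 + r²))
k(f) + ((1430 - 3849) + 15873) = √(2 + 72²) + ((1430 - 3849) + 15873) = √(2 + 5184) + (-2419 + 15873) = √5186 + 13454 = 13454 + √5186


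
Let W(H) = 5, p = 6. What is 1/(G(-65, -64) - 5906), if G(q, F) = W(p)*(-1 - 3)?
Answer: -1/5926 ≈ -0.00016875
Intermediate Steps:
G(q, F) = -20 (G(q, F) = 5*(-1 - 3) = 5*(-4) = -20)
1/(G(-65, -64) - 5906) = 1/(-20 - 5906) = 1/(-5926) = -1/5926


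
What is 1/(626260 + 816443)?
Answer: 1/1442703 ≈ 6.9314e-7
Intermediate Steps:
1/(626260 + 816443) = 1/1442703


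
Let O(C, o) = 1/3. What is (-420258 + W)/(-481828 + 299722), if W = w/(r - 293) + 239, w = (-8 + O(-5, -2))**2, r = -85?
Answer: 1428905167/619524612 ≈ 2.3065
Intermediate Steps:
O(C, o) = 1/3
w = 529/9 (w = (-8 + 1/3)**2 = (-23/3)**2 = 529/9 ≈ 58.778)
W = 812549/3402 (W = 529/(9*(-85 - 293)) + 239 = (529/9)/(-378) + 239 = (529/9)*(-1/378) + 239 = -529/3402 + 239 = 812549/3402 ≈ 238.84)
(-420258 + W)/(-481828 + 299722) = (-420258 + 812549/3402)/(-481828 + 299722) = -1428905167/3402/(-182106) = -1428905167/3402*(-1/182106) = 1428905167/619524612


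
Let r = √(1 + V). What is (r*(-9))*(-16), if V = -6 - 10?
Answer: 144*I*√15 ≈ 557.71*I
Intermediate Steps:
V = -16
r = I*√15 (r = √(1 - 16) = √(-15) = I*√15 ≈ 3.873*I)
(r*(-9))*(-16) = ((I*√15)*(-9))*(-16) = -9*I*√15*(-16) = 144*I*√15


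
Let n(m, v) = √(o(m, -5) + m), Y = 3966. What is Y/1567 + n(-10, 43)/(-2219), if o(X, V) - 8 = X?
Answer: 3966/1567 - 2*I*√3/2219 ≈ 2.531 - 0.0015611*I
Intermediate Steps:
o(X, V) = 8 + X
n(m, v) = √(8 + 2*m) (n(m, v) = √((8 + m) + m) = √(8 + 2*m))
Y/1567 + n(-10, 43)/(-2219) = 3966/1567 + √(8 + 2*(-10))/(-2219) = 3966*(1/1567) + √(8 - 20)*(-1/2219) = 3966/1567 + √(-12)*(-1/2219) = 3966/1567 + (2*I*√3)*(-1/2219) = 3966/1567 - 2*I*√3/2219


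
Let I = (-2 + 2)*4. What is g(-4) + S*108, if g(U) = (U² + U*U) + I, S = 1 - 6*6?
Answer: -3748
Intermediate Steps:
I = 0 (I = 0*4 = 0)
S = -35 (S = 1 - 36 = -35)
g(U) = 2*U² (g(U) = (U² + U*U) + 0 = (U² + U²) + 0 = 2*U² + 0 = 2*U²)
g(-4) + S*108 = 2*(-4)² - 35*108 = 2*16 - 3780 = 32 - 3780 = -3748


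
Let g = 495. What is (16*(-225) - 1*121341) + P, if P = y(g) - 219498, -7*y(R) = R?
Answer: -2411568/7 ≈ -3.4451e+5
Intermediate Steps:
y(R) = -R/7
P = -1536981/7 (P = -⅐*495 - 219498 = -495/7 - 219498 = -1536981/7 ≈ -2.1957e+5)
(16*(-225) - 1*121341) + P = (16*(-225) - 1*121341) - 1536981/7 = (-3600 - 121341) - 1536981/7 = -124941 - 1536981/7 = -2411568/7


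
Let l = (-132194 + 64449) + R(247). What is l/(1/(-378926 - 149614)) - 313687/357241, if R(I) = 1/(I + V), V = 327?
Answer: 3671117537228656861/102528167 ≈ 3.5806e+10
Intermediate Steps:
R(I) = 1/(327 + I) (R(I) = 1/(I + 327) = 1/(327 + I))
l = -38885629/574 (l = (-132194 + 64449) + 1/(327 + 247) = -67745 + 1/574 = -38885629/574 ≈ -67745.)
l/(1/(-378926 - 149614)) - 313687/357241 = -38885629/(574*(1/(-378926 - 149614))) - 313687/357241 = -38885629/(574*(1/(-528540))) - 313687*1/357241 = -38885629/(574*(-1/528540)) - 313687/357241 = -38885629/574*(-528540) - 313687/357241 = 10276305175830/287 - 313687/357241 = 3671117537228656861/102528167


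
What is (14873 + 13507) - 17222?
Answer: 11158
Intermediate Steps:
(14873 + 13507) - 17222 = 28380 - 17222 = 11158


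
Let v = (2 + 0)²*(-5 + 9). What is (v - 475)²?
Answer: 210681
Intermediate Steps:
v = 16 (v = 2²*4 = 4*4 = 16)
(v - 475)² = (16 - 475)² = (-459)² = 210681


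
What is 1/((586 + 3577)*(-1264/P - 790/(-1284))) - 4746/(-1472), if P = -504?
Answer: 18085935315/5609326112 ≈ 3.2243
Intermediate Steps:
1/((586 + 3577)*(-1264/P - 790/(-1284))) - 4746/(-1472) = 1/((586 + 3577)*(-1264/(-504) - 790/(-1284))) - 4746/(-1472) = 1/(4163*(-1264*(-1/504) - 790*(-1/1284))) - 4746*(-1/1472) = 1/(4163*(158/63 + 395/642)) + 2373/736 = 1/(4163*(42107/13482)) + 2373/736 = (1/4163)*(13482/42107) + 2373/736 = 13482/175291441 + 2373/736 = 18085935315/5609326112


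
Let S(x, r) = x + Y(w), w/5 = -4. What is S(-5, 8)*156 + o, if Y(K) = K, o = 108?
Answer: -3792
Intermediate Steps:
w = -20 (w = 5*(-4) = -20)
S(x, r) = -20 + x (S(x, r) = x - 20 = -20 + x)
S(-5, 8)*156 + o = (-20 - 5)*156 + 108 = -25*156 + 108 = -3900 + 108 = -3792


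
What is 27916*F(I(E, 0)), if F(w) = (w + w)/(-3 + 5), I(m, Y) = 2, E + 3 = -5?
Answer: 55832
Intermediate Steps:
E = -8 (E = -3 - 5 = -8)
F(w) = w (F(w) = (2*w)/2 = (2*w)*(½) = w)
27916*F(I(E, 0)) = 27916*2 = 55832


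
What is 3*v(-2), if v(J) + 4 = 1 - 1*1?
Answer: -12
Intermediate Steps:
v(J) = -4 (v(J) = -4 + (1 - 1*1) = -4 + (1 - 1) = -4 + 0 = -4)
3*v(-2) = 3*(-4) = -12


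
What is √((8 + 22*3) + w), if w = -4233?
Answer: I*√4159 ≈ 64.49*I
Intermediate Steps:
√((8 + 22*3) + w) = √((8 + 22*3) - 4233) = √((8 + 66) - 4233) = √(74 - 4233) = √(-4159) = I*√4159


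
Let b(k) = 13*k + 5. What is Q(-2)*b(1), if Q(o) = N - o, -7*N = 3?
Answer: 198/7 ≈ 28.286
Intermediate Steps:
N = -3/7 (N = -1/7*3 = -3/7 ≈ -0.42857)
Q(o) = -3/7 - o
b(k) = 5 + 13*k
Q(-2)*b(1) = (-3/7 - 1*(-2))*(5 + 13*1) = (-3/7 + 2)*(5 + 13) = (11/7)*18 = 198/7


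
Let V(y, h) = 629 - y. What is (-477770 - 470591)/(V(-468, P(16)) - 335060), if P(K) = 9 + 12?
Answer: 948361/333963 ≈ 2.8397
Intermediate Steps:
P(K) = 21
(-477770 - 470591)/(V(-468, P(16)) - 335060) = (-477770 - 470591)/((629 - 1*(-468)) - 335060) = -948361/((629 + 468) - 335060) = -948361/(1097 - 335060) = -948361/(-333963) = -948361*(-1/333963) = 948361/333963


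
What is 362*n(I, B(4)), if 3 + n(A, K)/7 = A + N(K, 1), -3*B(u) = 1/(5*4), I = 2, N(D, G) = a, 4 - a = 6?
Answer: -7602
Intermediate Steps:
a = -2 (a = 4 - 1*6 = 4 - 6 = -2)
N(D, G) = -2
B(u) = -1/60 (B(u) = -1/(3*(5*4)) = -1/3/20 = -1/3*1/20 = -1/60)
n(A, K) = -35 + 7*A (n(A, K) = -21 + 7*(A - 2) = -21 + 7*(-2 + A) = -21 + (-14 + 7*A) = -35 + 7*A)
362*n(I, B(4)) = 362*(-35 + 7*2) = 362*(-35 + 14) = 362*(-21) = -7602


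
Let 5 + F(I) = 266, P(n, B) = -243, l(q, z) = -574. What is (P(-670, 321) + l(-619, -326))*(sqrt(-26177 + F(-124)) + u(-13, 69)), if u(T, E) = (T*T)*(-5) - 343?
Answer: 970596 - 1634*I*sqrt(6479) ≈ 9.706e+5 - 1.3152e+5*I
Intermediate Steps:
F(I) = 261 (F(I) = -5 + 266 = 261)
u(T, E) = -343 - 5*T**2 (u(T, E) = T**2*(-5) - 343 = -5*T**2 - 343 = -343 - 5*T**2)
(P(-670, 321) + l(-619, -326))*(sqrt(-26177 + F(-124)) + u(-13, 69)) = (-243 - 574)*(sqrt(-26177 + 261) + (-343 - 5*(-13)**2)) = -817*(sqrt(-25916) + (-343 - 5*169)) = -817*(2*I*sqrt(6479) + (-343 - 845)) = -817*(2*I*sqrt(6479) - 1188) = -817*(-1188 + 2*I*sqrt(6479)) = 970596 - 1634*I*sqrt(6479)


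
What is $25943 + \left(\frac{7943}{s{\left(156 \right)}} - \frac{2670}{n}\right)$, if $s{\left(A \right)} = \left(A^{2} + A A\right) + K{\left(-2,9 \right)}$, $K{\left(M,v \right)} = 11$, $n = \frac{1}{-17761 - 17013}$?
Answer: $\frac{4521313045152}{48683} \approx 9.2873 \cdot 10^{7}$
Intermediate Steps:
$n = - \frac{1}{34774}$ ($n = \frac{1}{-34774} = - \frac{1}{34774} \approx -2.8757 \cdot 10^{-5}$)
$s{\left(A \right)} = 11 + 2 A^{2}$ ($s{\left(A \right)} = \left(A^{2} + A A\right) + 11 = \left(A^{2} + A^{2}\right) + 11 = 2 A^{2} + 11 = 11 + 2 A^{2}$)
$25943 + \left(\frac{7943}{s{\left(156 \right)}} - \frac{2670}{n}\right) = 25943 + \left(\frac{7943}{11 + 2 \cdot 156^{2}} - \frac{2670}{- \frac{1}{34774}}\right) = 25943 + \left(\frac{7943}{11 + 2 \cdot 24336} - -92846580\right) = 25943 + \left(\frac{7943}{11 + 48672} + 92846580\right) = 25943 + \left(\frac{7943}{48683} + 92846580\right) = 25943 + \frac{4520050062083}{48683} = \frac{4521313045152}{48683}$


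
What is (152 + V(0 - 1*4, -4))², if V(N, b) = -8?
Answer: 20736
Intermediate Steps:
(152 + V(0 - 1*4, -4))² = (152 - 8)² = 144² = 20736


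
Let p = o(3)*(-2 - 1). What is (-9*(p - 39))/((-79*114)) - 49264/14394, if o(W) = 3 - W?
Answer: -74787313/21605394 ≈ -3.4615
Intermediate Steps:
p = 0 (p = (3 - 1*3)*(-2 - 1) = (3 - 3)*(-3) = 0*(-3) = 0)
(-9*(p - 39))/((-79*114)) - 49264/14394 = (-9*(0 - 39))/((-79*114)) - 49264/14394 = -9*(-39)/(-9006) - 49264*1/14394 = 351*(-1/9006) - 24632/7197 = -117/3002 - 24632/7197 = -74787313/21605394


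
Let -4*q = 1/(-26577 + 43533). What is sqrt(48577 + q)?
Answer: sqrt(1551797316537)/5652 ≈ 220.40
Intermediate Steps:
q = -1/67824 (q = -1/(4*(-26577 + 43533)) = -1/4/16956 = -1/4*1/16956 = -1/67824 ≈ -1.4744e-5)
sqrt(48577 + q) = sqrt(48577 - 1/67824) = sqrt(3294686447/67824) = sqrt(1551797316537)/5652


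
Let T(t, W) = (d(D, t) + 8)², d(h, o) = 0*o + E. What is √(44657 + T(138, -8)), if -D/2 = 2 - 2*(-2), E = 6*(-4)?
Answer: √44913 ≈ 211.93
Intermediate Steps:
E = -24
D = -12 (D = -2*(2 - 2*(-2)) = -2*(2 + 4) = -2*6 = -12)
d(h, o) = -24 (d(h, o) = 0*o - 24 = 0 - 24 = -24)
T(t, W) = 256 (T(t, W) = (-24 + 8)² = (-16)² = 256)
√(44657 + T(138, -8)) = √(44657 + 256) = √44913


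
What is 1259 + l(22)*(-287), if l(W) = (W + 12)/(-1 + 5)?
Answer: -2361/2 ≈ -1180.5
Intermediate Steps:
l(W) = 3 + W/4 (l(W) = (12 + W)/4 = (12 + W)*(¼) = 3 + W/4)
1259 + l(22)*(-287) = 1259 + (3 + (¼)*22)*(-287) = 1259 + (3 + 11/2)*(-287) = 1259 + (17/2)*(-287) = 1259 - 4879/2 = -2361/2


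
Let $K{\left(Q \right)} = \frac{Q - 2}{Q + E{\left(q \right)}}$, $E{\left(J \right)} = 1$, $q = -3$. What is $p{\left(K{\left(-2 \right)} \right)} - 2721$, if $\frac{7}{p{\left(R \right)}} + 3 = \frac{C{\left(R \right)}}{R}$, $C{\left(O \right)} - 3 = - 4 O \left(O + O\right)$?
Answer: $- \frac{372805}{137} \approx -2721.2$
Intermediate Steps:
$K{\left(Q \right)} = \frac{-2 + Q}{1 + Q}$ ($K{\left(Q \right)} = \frac{Q - 2}{Q + 1} = \frac{-2 + Q}{1 + Q}$)
$C{\left(O \right)} = 3 - 8 O^{2}$ ($C{\left(O \right)} = 3 + - 4 O \left(O + O\right) = 3 + - 4 O 2 O = 3 - 8 O^{2}$)
$p{\left(R \right)} = \frac{7}{-3 + \frac{3 - 8 R^{2}}{R}}$
$p{\left(K{\left(-2 \right)} \right)} - 2721 = - \frac{7 \frac{-2 - 2}{1 - 2}}{-3 + 3 \frac{-2 - 2}{1 - 2} + 8 \left(\frac{-2 - 2}{1 - 2}\right)^{2}} - 2721 = - \frac{7 \frac{1}{-1} \left(-4\right)}{-3 + 3 \frac{1}{-1} \left(-4\right) + 8 \left(\frac{1}{-1} \left(-4\right)\right)^{2}} - 2721 = - \frac{7 \left(\left(-1\right) \left(-4\right)\right)}{-3 + 3 \left(\left(-1\right) \left(-4\right)\right) + 8 \left(\left(-1\right) \left(-4\right)\right)^{2}} - 2721 = \left(-7\right) 4 \frac{1}{-3 + 3 \cdot 4 + 8 \cdot 4^{2}} - 2721 = \left(-7\right) 4 \frac{1}{-3 + 12 + 8 \cdot 16} - 2721 = \left(-7\right) 4 \frac{1}{-3 + 12 + 128} - 2721 = \left(-7\right) 4 \cdot \frac{1}{137} - 2721 = - \frac{28}{137} - 2721 = - \frac{372805}{137}$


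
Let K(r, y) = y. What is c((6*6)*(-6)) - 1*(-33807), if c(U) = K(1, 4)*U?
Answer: 32943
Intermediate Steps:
c(U) = 4*U
c((6*6)*(-6)) - 1*(-33807) = 4*((6*6)*(-6)) - 1*(-33807) = 4*(36*(-6)) + 33807 = 4*(-216) + 33807 = -864 + 33807 = 32943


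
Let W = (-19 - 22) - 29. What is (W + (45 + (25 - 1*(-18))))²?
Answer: 324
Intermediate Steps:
W = -70 (W = -41 - 29 = -70)
(W + (45 + (25 - 1*(-18))))² = (-70 + (45 + (25 - 1*(-18))))² = (-70 + (45 + (25 + 18)))² = (-70 + (45 + 43))² = (-70 + 88)² = 18² = 324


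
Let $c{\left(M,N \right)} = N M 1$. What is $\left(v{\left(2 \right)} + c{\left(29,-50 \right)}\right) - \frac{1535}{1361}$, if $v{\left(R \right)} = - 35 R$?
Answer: $- \frac{2070255}{1361} \approx -1521.1$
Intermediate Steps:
$c{\left(M,N \right)} = M N$ ($c{\left(M,N \right)} = M N 1 = M N$)
$\left(v{\left(2 \right)} + c{\left(29,-50 \right)}\right) - \frac{1535}{1361} = \left(\left(-35\right) 2 + 29 \left(-50\right)\right) - \frac{1535}{1361} = \left(-70 - 1450\right) - \frac{1535}{1361} = -1520 - \frac{1535}{1361} = - \frac{2070255}{1361}$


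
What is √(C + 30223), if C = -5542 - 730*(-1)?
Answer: √25411 ≈ 159.41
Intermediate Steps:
C = -4812 (C = -5542 + 730 = -4812)
√(C + 30223) = √(-4812 + 30223) = √25411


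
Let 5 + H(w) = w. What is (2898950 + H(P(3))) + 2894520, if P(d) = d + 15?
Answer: 5793483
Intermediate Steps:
P(d) = 15 + d
H(w) = -5 + w
(2898950 + H(P(3))) + 2894520 = (2898950 + (-5 + (15 + 3))) + 2894520 = (2898950 + (-5 + 18)) + 2894520 = (2898950 + 13) + 2894520 = 2898963 + 2894520 = 5793483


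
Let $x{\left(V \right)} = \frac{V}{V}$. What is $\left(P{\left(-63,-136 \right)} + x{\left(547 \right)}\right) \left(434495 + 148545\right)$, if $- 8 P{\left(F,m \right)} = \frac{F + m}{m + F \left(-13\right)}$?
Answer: $\frac{412719440}{683} \approx 6.0427 \cdot 10^{5}$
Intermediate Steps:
$x{\left(V \right)} = 1$
$P{\left(F,m \right)} = - \frac{F + m}{8 \left(m - 13 F\right)}$ ($P{\left(F,m \right)} = - \frac{\left(F + m\right) \frac{1}{m + F \left(-13\right)}}{8} = - \frac{\left(F + m\right) \frac{1}{m - 13 F}}{8} = - \frac{\frac{1}{m - 13 F} \left(F + m\right)}{8} = - \frac{F + m}{8 \left(m - 13 F\right)}$)
$\left(P{\left(-63,-136 \right)} + x{\left(547 \right)}\right) \left(434495 + 148545\right) = \left(\frac{-63 - 136}{8 \left(\left(-1\right) \left(-136\right) + 13 \left(-63\right)\right)} + 1\right) \left(434495 + 148545\right) = \left(\frac{1}{8} \frac{1}{136 - 819} \left(-199\right) + 1\right) 583040 = \left(\frac{1}{8} \frac{1}{-683} \left(-199\right) + 1\right) 583040 = \left(\frac{1}{8} \left(- \frac{1}{683}\right) \left(-199\right) + 1\right) 583040 = \left(\frac{199}{5464} + 1\right) 583040 = \frac{5663}{5464} \cdot 583040 = \frac{412719440}{683}$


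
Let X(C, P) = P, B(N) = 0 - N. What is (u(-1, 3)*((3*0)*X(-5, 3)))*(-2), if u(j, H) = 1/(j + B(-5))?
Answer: 0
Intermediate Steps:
B(N) = -N
u(j, H) = 1/(5 + j) (u(j, H) = 1/(j - 1*(-5)) = 1/(j + 5) = 1/(5 + j))
(u(-1, 3)*((3*0)*X(-5, 3)))*(-2) = (((3*0)*3)/(5 - 1))*(-2) = ((0*3)/4)*(-2) = ((¼)*0)*(-2) = 0*(-2) = 0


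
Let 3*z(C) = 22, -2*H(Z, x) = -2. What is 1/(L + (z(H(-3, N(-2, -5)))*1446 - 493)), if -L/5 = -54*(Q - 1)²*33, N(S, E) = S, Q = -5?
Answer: 1/330871 ≈ 3.0223e-6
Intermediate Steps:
H(Z, x) = 1 (H(Z, x) = -½*(-2) = 1)
z(C) = 22/3 (z(C) = (⅓)*22 = 22/3)
L = 320760 (L = -5*(-54*(-5 - 1)²)*33 = -5*(-54*(-6)²)*33 = -5*(-54*36)*33 = -(-9720)*33 = -5*(-64152) = 320760)
1/(L + (z(H(-3, N(-2, -5)))*1446 - 493)) = 1/(320760 + ((22/3)*1446 - 493)) = 1/(320760 + (10604 - 493)) = 1/(320760 + 10111) = 1/330871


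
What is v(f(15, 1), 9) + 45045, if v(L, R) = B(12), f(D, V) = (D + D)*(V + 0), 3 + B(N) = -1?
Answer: 45041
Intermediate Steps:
B(N) = -4 (B(N) = -3 - 1 = -4)
f(D, V) = 2*D*V (f(D, V) = (2*D)*V = 2*D*V)
v(L, R) = -4
v(f(15, 1), 9) + 45045 = -4 + 45045 = 45041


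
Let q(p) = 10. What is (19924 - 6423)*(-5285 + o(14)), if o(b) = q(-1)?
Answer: -71217775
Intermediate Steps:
o(b) = 10
(19924 - 6423)*(-5285 + o(14)) = (19924 - 6423)*(-5285 + 10) = 13501*(-5275) = -71217775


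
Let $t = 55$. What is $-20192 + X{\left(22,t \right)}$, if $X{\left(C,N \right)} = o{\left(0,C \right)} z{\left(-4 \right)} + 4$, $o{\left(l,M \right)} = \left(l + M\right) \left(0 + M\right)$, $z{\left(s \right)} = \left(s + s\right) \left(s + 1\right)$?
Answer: $-8572$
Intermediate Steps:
$z{\left(s \right)} = 2 s \left(1 + s\right)$
$o{\left(l,M \right)} = M \left(M + l\right)$ ($o{\left(l,M \right)} = \left(M + l\right) M = M \left(M + l\right)$)
$X{\left(C,N \right)} = 4 + 24 C^{2}$ ($X{\left(C,N \right)} = C \left(C + 0\right) 2 \left(-4\right) \left(1 - 4\right) + 4 = C C 2 \left(-4\right) \left(-3\right) + 4 = C^{2} \cdot 24 + 4 = 24 C^{2} + 4 = 4 + 24 C^{2}$)
$-20192 + X{\left(22,t \right)} = -20192 + \left(4 + 24 \cdot 22^{2}\right) = -20192 + \left(4 + 24 \cdot 484\right) = -20192 + \left(4 + 11616\right) = -20192 + 11620 = -8572$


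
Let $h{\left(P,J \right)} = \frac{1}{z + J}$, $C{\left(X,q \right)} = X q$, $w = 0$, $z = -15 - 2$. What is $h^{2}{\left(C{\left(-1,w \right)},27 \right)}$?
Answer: $\frac{1}{100} \approx 0.01$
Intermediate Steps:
$z = -17$
$h{\left(P,J \right)} = \frac{1}{-17 + J}$
$h^{2}{\left(C{\left(-1,w \right)},27 \right)} = \left(\frac{1}{-17 + 27}\right)^{2} = \left(\frac{1}{10}\right)^{2} = \frac{1}{100}$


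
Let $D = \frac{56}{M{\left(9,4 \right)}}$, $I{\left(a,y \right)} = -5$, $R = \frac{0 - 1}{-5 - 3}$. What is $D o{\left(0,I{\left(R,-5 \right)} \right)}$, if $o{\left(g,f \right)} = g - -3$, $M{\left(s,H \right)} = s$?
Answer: $\frac{56}{3} \approx 18.667$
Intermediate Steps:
$R = \frac{1}{8}$ ($R = - \frac{1}{-8} = \left(-1\right) \left(- \frac{1}{8}\right) = \frac{1}{8} \approx 0.125$)
$o{\left(g,f \right)} = 3 + g$ ($o{\left(g,f \right)} = g + 3 = 3 + g$)
$D = \frac{56}{9} \approx 6.2222$
$D o{\left(0,I{\left(R,-5 \right)} \right)} = \frac{56 \left(3 + 0\right)}{9} = \frac{56}{9} \cdot 3 = \frac{56}{3}$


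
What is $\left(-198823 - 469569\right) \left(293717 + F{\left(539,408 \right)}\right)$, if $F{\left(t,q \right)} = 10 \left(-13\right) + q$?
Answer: $-196503906040$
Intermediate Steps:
$F{\left(t,q \right)} = -130 + q$
$\left(-198823 - 469569\right) \left(293717 + F{\left(539,408 \right)}\right) = \left(-198823 - 469569\right) \left(293717 + \left(-130 + 408\right)\right) = - 668392 \left(293717 + 278\right) = \left(-668392\right) 293995 = -196503906040$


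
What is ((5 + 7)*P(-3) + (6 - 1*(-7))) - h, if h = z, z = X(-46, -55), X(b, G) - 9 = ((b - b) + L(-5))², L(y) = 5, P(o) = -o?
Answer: 15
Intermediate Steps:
X(b, G) = 34 (X(b, G) = 9 + ((b - b) + 5)² = 9 + (0 + 5)² = 9 + 5² = 9 + 25 = 34)
z = 34
h = 34
((5 + 7)*P(-3) + (6 - 1*(-7))) - h = ((5 + 7)*(-1*(-3)) + (6 - 1*(-7))) - 1*34 = (12*3 + (6 + 7)) - 34 = (36 + 13) - 34 = 49 - 34 = 15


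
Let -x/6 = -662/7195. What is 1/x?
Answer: 7195/3972 ≈ 1.8114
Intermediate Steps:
x = 3972/7195 (x = -(-3972)/7195 = -6*(-662/7195) = 3972/7195 ≈ 0.55205)
1/x = 1/(3972/7195) = 7195/3972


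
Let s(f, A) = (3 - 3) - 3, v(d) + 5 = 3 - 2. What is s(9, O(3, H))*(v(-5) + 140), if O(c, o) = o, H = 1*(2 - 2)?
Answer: -408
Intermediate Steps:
v(d) = -4 (v(d) = -5 + (3 - 2) = -5 + 1 = -4)
H = 0 (H = 1*0 = 0)
s(f, A) = -3 (s(f, A) = 0 - 3 = -3)
s(9, O(3, H))*(v(-5) + 140) = -3*(-4 + 140) = -3*136 = -408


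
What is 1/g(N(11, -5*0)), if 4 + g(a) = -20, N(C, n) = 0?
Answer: -1/24 ≈ -0.041667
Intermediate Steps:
g(a) = -24 (g(a) = -4 - 20 = -24)
1/g(N(11, -5*0)) = 1/(-24) = -1/24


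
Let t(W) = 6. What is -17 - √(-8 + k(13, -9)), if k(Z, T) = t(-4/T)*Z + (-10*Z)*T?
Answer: -17 - 2*√310 ≈ -52.214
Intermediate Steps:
k(Z, T) = 6*Z - 10*T*Z (k(Z, T) = 6*Z + (-10*Z)*T = 6*Z - 10*T*Z)
-17 - √(-8 + k(13, -9)) = -17 - √(-8 + 2*13*(3 - 5*(-9))) = -17 - √(-8 + 2*13*(3 + 45)) = -17 - √(-8 + 2*13*48) = -17 - √(-8 + 1248) = -17 - √1240 = -17 - 2*√310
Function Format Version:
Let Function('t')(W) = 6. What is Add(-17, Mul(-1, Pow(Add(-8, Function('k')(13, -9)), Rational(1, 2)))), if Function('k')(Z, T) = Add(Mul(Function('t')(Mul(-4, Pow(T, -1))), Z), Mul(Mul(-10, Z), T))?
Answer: Add(-17, Mul(-2, Pow(310, Rational(1, 2)))) ≈ -52.214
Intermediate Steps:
Function('k')(Z, T) = Add(Mul(6, Z), Mul(-10, T, Z)) (Function('k')(Z, T) = Add(Mul(6, Z), Mul(Mul(-10, Z), T)) = Add(Mul(6, Z), Mul(-10, T, Z)))
Add(-17, Mul(-1, Pow(Add(-8, Function('k')(13, -9)), Rational(1, 2)))) = Add(-17, Mul(-1, Pow(Add(-8, Mul(2, 13, Add(3, Mul(-5, -9)))), Rational(1, 2)))) = Add(-17, Mul(-1, Pow(Add(-8, Mul(2, 13, Add(3, 45))), Rational(1, 2)))) = Add(-17, Mul(-1, Pow(Add(-8, Mul(2, 13, 48)), Rational(1, 2)))) = Add(-17, Mul(-1, Pow(Add(-8, 1248), Rational(1, 2)))) = Add(-17, Mul(-1, Pow(1240, Rational(1, 2)))) = Add(-17, Mul(-1, Mul(2, Pow(310, Rational(1, 2))))) = Add(-17, Mul(-2, Pow(310, Rational(1, 2))))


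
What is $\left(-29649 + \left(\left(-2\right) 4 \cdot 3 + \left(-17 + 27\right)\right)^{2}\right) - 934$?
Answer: $-30387$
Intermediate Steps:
$\left(-29649 + \left(\left(-2\right) 4 \cdot 3 + \left(-17 + 27\right)\right)^{2}\right) - 934 = \left(-29649 + \left(\left(-8\right) 3 + 10\right)^{2}\right) - 934 = \left(-29649 + \left(-24 + 10\right)^{2}\right) - 934 = \left(-29649 + \left(-14\right)^{2}\right) - 934 = \left(-29649 + 196\right) - 934 = -29453 - 934 = -30387$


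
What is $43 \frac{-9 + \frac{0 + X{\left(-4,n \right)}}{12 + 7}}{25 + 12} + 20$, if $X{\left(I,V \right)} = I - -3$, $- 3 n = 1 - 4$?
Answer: $\frac{6664}{703} \approx 9.4794$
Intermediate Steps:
$n = 1$ ($n = - \frac{1 - 4}{3} = \left(- \frac{1}{3}\right) \left(-3\right) = 1$)
$X{\left(I,V \right)} = 3 + I$ ($X{\left(I,V \right)} = I + 3 = 3 + I$)
$43 \frac{-9 + \frac{0 + X{\left(-4,n \right)}}{12 + 7}}{25 + 12} + 20 = 43 \frac{-9 + \frac{0 + \left(3 - 4\right)}{12 + 7}}{25 + 12} + 20 = 43 \frac{-9 + \frac{0 - 1}{19}}{37} + 20 = 43 \left(-9 - \frac{1}{19}\right) \frac{1}{37} + 20 = 43 \left(\left(- \frac{172}{19}\right) \frac{1}{37}\right) + 20 = 43 \left(- \frac{172}{703}\right) + 20 = - \frac{7396}{703} + 20 = \frac{6664}{703}$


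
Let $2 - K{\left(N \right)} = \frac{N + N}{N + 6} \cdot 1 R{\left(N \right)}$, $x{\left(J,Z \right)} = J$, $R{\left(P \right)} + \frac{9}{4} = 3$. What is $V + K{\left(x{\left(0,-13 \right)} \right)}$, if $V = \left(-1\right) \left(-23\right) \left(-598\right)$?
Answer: $-13752$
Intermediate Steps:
$R{\left(P \right)} = \frac{3}{4}$ ($R{\left(P \right)} = - \frac{9}{4} + 3 = \frac{3}{4}$)
$K{\left(N \right)} = 2 - \frac{3 N}{2 \left(6 + N\right)}$ ($K{\left(N \right)} = 2 - \frac{N + N}{N + 6} \cdot 1 \cdot \frac{3}{4} = 2 - \frac{2 N}{6 + N} 1 \cdot \frac{3}{4} = 2 - \frac{2 N}{6 + N} \frac{3}{4} = 2 - \frac{3 N}{2 \left(6 + N\right)}$)
$V = -13754$ ($V = 23 \left(-598\right) = -13754$)
$V + K{\left(x{\left(0,-13 \right)} \right)} = -13754 + \frac{24 + 0}{2 \left(6 + 0\right)} = -13754 + \frac{1}{2} \cdot \frac{1}{6} \cdot 24 = -13754 + 2 = -13752$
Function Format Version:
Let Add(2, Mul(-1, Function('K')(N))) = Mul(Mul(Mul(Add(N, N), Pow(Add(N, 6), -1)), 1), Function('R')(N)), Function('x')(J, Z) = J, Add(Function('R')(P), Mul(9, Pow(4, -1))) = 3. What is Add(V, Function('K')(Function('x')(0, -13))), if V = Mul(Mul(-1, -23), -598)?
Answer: -13752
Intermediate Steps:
Function('R')(P) = Rational(3, 4) (Function('R')(P) = Add(Rational(-9, 4), 3) = Rational(3, 4))
Function('K')(N) = Add(2, Mul(Rational(-3, 2), N, Pow(Add(6, N), -1))) (Function('K')(N) = Add(2, Mul(-1, Mul(Mul(Mul(Add(N, N), Pow(Add(N, 6), -1)), 1), Rational(3, 4)))) = Add(2, Mul(-1, Mul(Mul(Mul(Mul(2, N), Pow(Add(6, N), -1)), 1), Rational(3, 4)))) = Add(2, Mul(-1, Mul(Mul(Mul(2, N, Pow(Add(6, N), -1)), 1), Rational(3, 4)))) = Add(2, Mul(-1, Mul(Mul(2, N, Pow(Add(6, N), -1)), Rational(3, 4)))) = Add(2, Mul(-1, Mul(Rational(3, 2), N, Pow(Add(6, N), -1)))) = Add(2, Mul(Rational(-3, 2), N, Pow(Add(6, N), -1))))
V = -13754 (V = Mul(23, -598) = -13754)
Add(V, Function('K')(Function('x')(0, -13))) = Add(-13754, Mul(Rational(1, 2), Pow(Add(6, 0), -1), Add(24, 0))) = Add(-13754, Mul(Rational(1, 2), Pow(6, -1), 24)) = Add(-13754, Mul(Rational(1, 2), Rational(1, 6), 24)) = Add(-13754, 2) = -13752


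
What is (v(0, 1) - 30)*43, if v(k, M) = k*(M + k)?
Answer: -1290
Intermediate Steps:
(v(0, 1) - 30)*43 = (0*(1 + 0) - 30)*43 = (0*1 - 30)*43 = (0 - 30)*43 = -30*43 = -1290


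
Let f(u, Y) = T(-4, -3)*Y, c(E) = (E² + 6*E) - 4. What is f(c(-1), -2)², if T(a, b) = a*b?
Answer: 576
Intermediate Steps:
c(E) = -4 + E² + 6*E
f(u, Y) = 12*Y (f(u, Y) = (-4*(-3))*Y = 12*Y)
f(c(-1), -2)² = (12*(-2))² = (-24)² = 576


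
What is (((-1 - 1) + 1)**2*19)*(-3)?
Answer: -57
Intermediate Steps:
(((-1 - 1) + 1)**2*19)*(-3) = ((-2 + 1)**2*19)*(-3) = ((-1)**2*19)*(-3) = (1*19)*(-3) = 19*(-3) = -57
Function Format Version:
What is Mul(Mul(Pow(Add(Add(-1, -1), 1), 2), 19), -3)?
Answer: -57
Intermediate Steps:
Mul(Mul(Pow(Add(Add(-1, -1), 1), 2), 19), -3) = Mul(Mul(Pow(Add(-2, 1), 2), 19), -3) = Mul(Mul(Pow(-1, 2), 19), -3) = Mul(Mul(1, 19), -3) = Mul(19, -3) = -57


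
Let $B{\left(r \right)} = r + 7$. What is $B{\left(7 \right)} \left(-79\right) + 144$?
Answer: $-962$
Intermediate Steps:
$B{\left(r \right)} = 7 + r$
$B{\left(7 \right)} \left(-79\right) + 144 = \left(7 + 7\right) \left(-79\right) + 144 = 14 \left(-79\right) + 144 = -1106 + 144 = -962$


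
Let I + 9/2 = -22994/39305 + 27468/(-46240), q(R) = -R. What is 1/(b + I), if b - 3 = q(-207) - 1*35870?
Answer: -18174632/648210591687 ≈ -2.8038e-5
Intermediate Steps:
I = -103214567/18174632 (I = -9/2 + (-22994/39305 + 27468/(-46240)) = -9/2 + (-22994*1/39305 + 27468*(-1/46240)) = -9/2 + (-22994/39305 - 6867/11560) = -9/2 - 21428723/18174632 = -103214567/18174632 ≈ -5.6790)
b = -35660 (b = 3 + (-1*(-207) - 1*35870) = 3 + (207 - 35870) = 3 - 35663 = -35660)
1/(b + I) = 1/(-35660 - 103214567/18174632) = 1/(-648210591687/18174632) = -18174632/648210591687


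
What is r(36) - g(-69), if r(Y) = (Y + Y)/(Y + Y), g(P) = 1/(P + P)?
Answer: 139/138 ≈ 1.0072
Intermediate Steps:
g(P) = 1/(2*P)
r(Y) = 1 (r(Y) = (2*Y)/((2*Y)) = (2*Y)*(1/(2*Y)) = 1)
r(36) - g(-69) = 1 - 1/(2*(-69)) = 1 - (-1)/(2*69) = 1 - 1*(-1/138) = 1 + 1/138 = 139/138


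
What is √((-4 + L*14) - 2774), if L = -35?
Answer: 2*I*√817 ≈ 57.166*I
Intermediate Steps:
√((-4 + L*14) - 2774) = √((-4 - 35*14) - 2774) = √((-4 - 490) - 2774) = √(-494 - 2774) = √(-3268) = 2*I*√817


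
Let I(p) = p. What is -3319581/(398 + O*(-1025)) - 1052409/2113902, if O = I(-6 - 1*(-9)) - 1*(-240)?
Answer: 2251853000723/175226269218 ≈ 12.851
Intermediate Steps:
O = 243 (O = (-6 - 1*(-9)) - 1*(-240) = (-6 + 9) + 240 = 3 + 240 = 243)
-3319581/(398 + O*(-1025)) - 1052409/2113902 = -3319581/(398 + 243*(-1025)) - 1052409/2113902 = -3319581/(398 - 249075) - 1052409*1/2113902 = -3319581/(-248677) - 350803/704634 = -3319581*(-1/248677) - 350803/704634 = 3319581/248677 - 350803/704634 = 2251853000723/175226269218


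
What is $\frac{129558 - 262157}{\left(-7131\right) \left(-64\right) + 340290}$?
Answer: $- \frac{132599}{796674} \approx -0.16644$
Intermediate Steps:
$\frac{129558 - 262157}{\left(-7131\right) \left(-64\right) + 340290} = - \frac{132599}{456384 + 340290} = - \frac{132599}{796674}$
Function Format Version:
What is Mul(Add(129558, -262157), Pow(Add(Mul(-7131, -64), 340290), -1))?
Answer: Rational(-132599, 796674) ≈ -0.16644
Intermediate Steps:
Mul(Add(129558, -262157), Pow(Add(Mul(-7131, -64), 340290), -1)) = Mul(-132599, Pow(Add(456384, 340290), -1)) = Mul(-132599, Pow(796674, -1)) = Mul(-132599, Rational(1, 796674)) = Rational(-132599, 796674)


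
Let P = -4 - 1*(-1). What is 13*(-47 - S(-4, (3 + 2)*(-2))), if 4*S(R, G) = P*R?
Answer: -650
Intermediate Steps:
P = -3 (P = -4 + 1 = -3)
S(R, G) = -3*R/4 (S(R, G) = (-3*R)/4 = -3*R/4)
13*(-47 - S(-4, (3 + 2)*(-2))) = 13*(-47 - (-3)*(-4)/4) = 13*(-47 - 1*3) = 13*(-47 - 3) = 13*(-50) = -650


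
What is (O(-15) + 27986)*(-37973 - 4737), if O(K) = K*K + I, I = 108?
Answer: -1209504490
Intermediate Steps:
O(K) = 108 + K**2 (O(K) = K*K + 108 = K**2 + 108 = 108 + K**2)
(O(-15) + 27986)*(-37973 - 4737) = ((108 + (-15)**2) + 27986)*(-37973 - 4737) = ((108 + 225) + 27986)*(-42710) = (333 + 27986)*(-42710) = 28319*(-42710) = -1209504490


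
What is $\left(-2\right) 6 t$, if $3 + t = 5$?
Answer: $-24$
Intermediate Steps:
$t = 2$ ($t = -3 + 5 = 2$)
$\left(-2\right) 6 t = \left(-2\right) 6 \cdot 2 = \left(-12\right) 2 = -24$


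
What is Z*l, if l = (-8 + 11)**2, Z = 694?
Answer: 6246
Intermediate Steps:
l = 9 (l = 3**2 = 9)
Z*l = 694*9 = 6246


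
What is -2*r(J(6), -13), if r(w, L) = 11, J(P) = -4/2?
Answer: -22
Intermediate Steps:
J(P) = -2 (J(P) = -4*½ = -2)
-2*r(J(6), -13) = -2*11 = -22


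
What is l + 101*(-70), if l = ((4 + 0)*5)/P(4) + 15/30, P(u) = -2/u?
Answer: -14219/2 ≈ -7109.5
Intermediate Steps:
l = -79/2 (l = ((4 + 0)*5)/((-2/4)) + 15/30 = (4*5)/((-2*1/4)) + 15*(1/30) = 20/(-1/2) + 1/2 = 20*(-2) + 1/2 = -40 + 1/2 = -79/2 ≈ -39.500)
l + 101*(-70) = -79/2 + 101*(-70) = -79/2 - 7070 = -14219/2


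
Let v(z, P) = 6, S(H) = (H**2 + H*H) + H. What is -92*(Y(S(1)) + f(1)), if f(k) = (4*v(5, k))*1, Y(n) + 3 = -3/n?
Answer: -1840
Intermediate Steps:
S(H) = H + 2*H**2 (S(H) = (H**2 + H**2) + H = 2*H**2 + H = H + 2*H**2)
Y(n) = -3 - 3/n
f(k) = 24 (f(k) = (4*6)*1 = 24*1 = 24)
-92*(Y(S(1)) + f(1)) = -92*((-3 - 3/(1 + 2*1)) + 24) = -92*((-3 - 3/(1 + 2)) + 24) = -92*((-3 - 3/(1*3)) + 24) = -92*((-3 - 3/3) + 24) = -92*((-3 - 3*1/3) + 24) = -92*((-3 - 1) + 24) = -92*(-4 + 24) = -92*20 = -1840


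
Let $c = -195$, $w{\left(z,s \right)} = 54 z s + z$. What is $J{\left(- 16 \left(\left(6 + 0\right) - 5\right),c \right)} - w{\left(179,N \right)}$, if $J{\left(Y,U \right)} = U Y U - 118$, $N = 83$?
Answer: $-1410975$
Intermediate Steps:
$w{\left(z,s \right)} = z + 54 s z$ ($w{\left(z,s \right)} = 54 s z + z = z + 54 s z$)
$J{\left(Y,U \right)} = -118 + Y U^{2}$ ($J{\left(Y,U \right)} = Y U^{2} - 118 = -118 + Y U^{2}$)
$J{\left(- 16 \left(\left(6 + 0\right) - 5\right),c \right)} - w{\left(179,N \right)} = \left(-118 + - 16 \left(\left(6 + 0\right) - 5\right) \left(-195\right)^{2}\right) - 179 \left(1 + 54 \cdot 83\right) = \left(-118 + - 16 \left(6 - 5\right) 38025\right) - 179 \left(1 + 4482\right) = \left(-118 + \left(-16\right) 1 \cdot 38025\right) - 179 \cdot 4483 = \left(-118 - 608400\right) - 802457 = -608518 - 802457 = -1410975$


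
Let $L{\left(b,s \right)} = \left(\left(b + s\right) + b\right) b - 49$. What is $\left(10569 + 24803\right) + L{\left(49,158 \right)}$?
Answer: $47867$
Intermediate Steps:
$L{\left(b,s \right)} = -49 + b \left(s + 2 b\right)$ ($L{\left(b,s \right)} = \left(s + 2 b\right) b - 49 = b \left(s + 2 b\right) - 49 = -49 + b \left(s + 2 b\right)$)
$\left(10569 + 24803\right) + L{\left(49,158 \right)} = \left(10569 + 24803\right) + \left(-49 + 2 \cdot 49^{2} + 49 \cdot 158\right) = 35372 + \left(-49 + 2 \cdot 2401 + 7742\right) = 35372 + \left(-49 + 4802 + 7742\right) = 35372 + 12495 = 47867$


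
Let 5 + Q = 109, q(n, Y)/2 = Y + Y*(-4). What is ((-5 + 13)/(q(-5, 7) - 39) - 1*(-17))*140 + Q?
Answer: 200084/81 ≈ 2470.2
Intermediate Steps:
q(n, Y) = -6*Y (q(n, Y) = 2*(Y + Y*(-4)) = 2*(Y - 4*Y) = 2*(-3*Y) = -6*Y)
Q = 104 (Q = -5 + 109 = 104)
((-5 + 13)/(q(-5, 7) - 39) - 1*(-17))*140 + Q = ((-5 + 13)/(-6*7 - 39) - 1*(-17))*140 + 104 = (8/(-42 - 39) + 17)*140 + 104 = (8/(-81) + 17)*140 + 104 = (8*(-1/81) + 17)*140 + 104 = (-8/81 + 17)*140 + 104 = (1369/81)*140 + 104 = 191660/81 + 104 = 200084/81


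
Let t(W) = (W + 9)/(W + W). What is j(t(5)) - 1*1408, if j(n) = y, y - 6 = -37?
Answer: -1439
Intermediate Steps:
y = -31 (y = 6 - 37 = -31)
t(W) = (9 + W)/(2*W) (t(W) = (9 + W)/((2*W)) = (9 + W)*(1/(2*W)) = (9 + W)/(2*W))
j(n) = -31
j(t(5)) - 1*1408 = -31 - 1*1408 = -31 - 1408 = -1439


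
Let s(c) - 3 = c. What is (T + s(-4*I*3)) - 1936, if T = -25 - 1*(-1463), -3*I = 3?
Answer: -483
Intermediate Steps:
I = -1 (I = -1/3*3 = -1)
s(c) = 3 + c
T = 1438 (T = -25 + 1463 = 1438)
(T + s(-4*I*3)) - 1936 = (1438 + (3 - 4*(-1)*3)) - 1936 = (1438 + (3 + 4*3)) - 1936 = (1438 + (3 + 12)) - 1936 = (1438 + 15) - 1936 = 1453 - 1936 = -483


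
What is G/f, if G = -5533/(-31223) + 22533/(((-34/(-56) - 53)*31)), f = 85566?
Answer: -6482571937/40499196997662 ≈ -0.00016007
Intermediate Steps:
G = -6482571937/473309457 (G = -5533*(-1/31223) + 22533/(((-34*(-1/56) - 53)*31)) = 5533/31223 + 22533/(((17/28 - 53)*31)) = 5533/31223 + 22533/((-1467/28*31)) = 5533/31223 + 22533/(-45477/28) = 5533/31223 + 22533*(-28/45477) = 5533/31223 - 210308/15159 = -6482571937/473309457 ≈ -13.696)
G/f = -6482571937/473309457/85566 = -6482571937/473309457*1/85566 = -6482571937/40499196997662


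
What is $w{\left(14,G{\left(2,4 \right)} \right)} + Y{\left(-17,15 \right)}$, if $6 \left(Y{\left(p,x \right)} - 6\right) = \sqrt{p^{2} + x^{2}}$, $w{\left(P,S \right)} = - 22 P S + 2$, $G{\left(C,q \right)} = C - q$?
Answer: $624 + \frac{\sqrt{514}}{6} \approx 627.78$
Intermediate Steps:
$w{\left(P,S \right)} = 2 - 22 P S$ ($w{\left(P,S \right)} = - 22 P S + 2 = 2 - 22 P S$)
$Y{\left(p,x \right)} = 6 + \frac{\sqrt{p^{2} + x^{2}}}{6}$
$w{\left(14,G{\left(2,4 \right)} \right)} + Y{\left(-17,15 \right)} = \left(2 - 308 \left(2 - 4\right)\right) + \left(6 + \frac{\sqrt{\left(-17\right)^{2} + 15^{2}}}{6}\right) = \left(2 - 308 \left(2 - 4\right)\right) + \left(6 + \frac{\sqrt{289 + 225}}{6}\right) = \left(2 - 308 \left(-2\right)\right) + \left(6 + \frac{\sqrt{514}}{6}\right) = \left(2 + 616\right) + \left(6 + \frac{\sqrt{514}}{6}\right) = 618 + \left(6 + \frac{\sqrt{514}}{6}\right) = 624 + \frac{\sqrt{514}}{6}$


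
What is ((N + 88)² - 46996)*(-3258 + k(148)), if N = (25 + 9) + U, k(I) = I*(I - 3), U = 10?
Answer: -538269544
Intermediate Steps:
k(I) = I*(-3 + I)
N = 44 (N = (25 + 9) + 10 = 34 + 10 = 44)
((N + 88)² - 46996)*(-3258 + k(148)) = ((44 + 88)² - 46996)*(-3258 + 148*(-3 + 148)) = (132² - 46996)*(-3258 + 148*145) = (17424 - 46996)*(-3258 + 21460) = -29572*18202 = -538269544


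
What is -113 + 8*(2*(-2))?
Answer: -145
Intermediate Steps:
-113 + 8*(2*(-2)) = -113 + 8*(-4) = -113 - 32 = -145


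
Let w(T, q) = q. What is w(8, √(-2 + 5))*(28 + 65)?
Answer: 93*√3 ≈ 161.08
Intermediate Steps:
w(8, √(-2 + 5))*(28 + 65) = √(-2 + 5)*(28 + 65) = √3*93 = 93*√3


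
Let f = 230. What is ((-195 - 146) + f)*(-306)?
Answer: 33966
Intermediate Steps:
((-195 - 146) + f)*(-306) = ((-195 - 146) + 230)*(-306) = (-341 + 230)*(-306) = -111*(-306) = 33966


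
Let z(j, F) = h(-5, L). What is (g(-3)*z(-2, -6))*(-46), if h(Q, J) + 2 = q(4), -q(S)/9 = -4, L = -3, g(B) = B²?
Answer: -14076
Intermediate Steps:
q(S) = 36 (q(S) = -9*(-4) = 36)
h(Q, J) = 34 (h(Q, J) = -2 + 36 = 34)
z(j, F) = 34
(g(-3)*z(-2, -6))*(-46) = ((-3)²*34)*(-46) = (9*34)*(-46) = 306*(-46) = -14076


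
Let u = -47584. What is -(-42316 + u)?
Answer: 89900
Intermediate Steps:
-(-42316 + u) = -(-42316 - 47584) = -1*(-89900) = 89900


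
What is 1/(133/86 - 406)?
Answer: -86/34783 ≈ -0.0024725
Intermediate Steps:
1/(133/86 - 406) = 1/(-34783/86) = -86/34783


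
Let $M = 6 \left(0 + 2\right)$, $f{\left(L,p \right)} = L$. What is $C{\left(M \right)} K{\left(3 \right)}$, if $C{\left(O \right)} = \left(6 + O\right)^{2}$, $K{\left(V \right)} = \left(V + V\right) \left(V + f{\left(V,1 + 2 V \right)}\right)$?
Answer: $11664$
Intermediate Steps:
$K{\left(V \right)} = 4 V^{2}$ ($K{\left(V \right)} = \left(V + V\right) \left(V + V\right) = 2 V 2 V = 4 V^{2}$)
$M = 12$ ($M = 6 \cdot 2 = 12$)
$C{\left(M \right)} K{\left(3 \right)} = \left(6 + 12\right)^{2} \cdot 4 \cdot 3^{2} = 18^{2} \cdot 4 \cdot 9 = 324 \cdot 36 = 11664$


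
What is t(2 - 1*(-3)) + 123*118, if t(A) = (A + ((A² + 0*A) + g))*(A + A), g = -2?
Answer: 14794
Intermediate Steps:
t(A) = 2*A*(-2 + A + A²) (t(A) = (A + ((A² + 0*A) - 2))*(A + A) = (A + ((A² + 0) - 2))*(2*A) = (A + (A² - 2))*(2*A) = (A + (-2 + A²))*(2*A) = (-2 + A + A²)*(2*A) = 2*A*(-2 + A + A²))
t(2 - 1*(-3)) + 123*118 = 2*(2 - 1*(-3))*(-2 + (2 - 1*(-3)) + (2 - 1*(-3))²) + 123*118 = 2*(2 + 3)*(-2 + (2 + 3) + (2 + 3)²) + 14514 = 2*5*(-2 + 5 + 5²) + 14514 = 2*5*(-2 + 5 + 25) + 14514 = 2*5*28 + 14514 = 280 + 14514 = 14794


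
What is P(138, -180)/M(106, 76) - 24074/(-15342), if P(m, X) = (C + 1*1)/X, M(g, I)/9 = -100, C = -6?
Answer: 129997043/82846800 ≈ 1.5691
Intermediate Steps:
M(g, I) = -900 (M(g, I) = 9*(-100) = -900)
P(m, X) = -5/X (P(m, X) = (-6 + 1*1)/X = (-6 + 1)/X = -5/X)
P(138, -180)/M(106, 76) - 24074/(-15342) = -5/(-180)/(-900) - 24074/(-15342) = -5*(-1/180)*(-1/900) - 24074*(-1/15342) = (1/36)*(-1/900) + 12037/7671 = -1/32400 + 12037/7671 = 129997043/82846800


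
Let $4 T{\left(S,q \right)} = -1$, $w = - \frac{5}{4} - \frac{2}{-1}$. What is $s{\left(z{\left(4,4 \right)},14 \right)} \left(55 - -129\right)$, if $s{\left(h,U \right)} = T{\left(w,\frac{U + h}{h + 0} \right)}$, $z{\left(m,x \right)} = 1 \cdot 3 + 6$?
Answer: $-46$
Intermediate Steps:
$z{\left(m,x \right)} = 9$ ($z{\left(m,x \right)} = 3 + 6 = 9$)
$w = \frac{3}{4}$ ($w = \left(-5\right) \frac{1}{4} - -2 = - \frac{5}{4} + 2 = \frac{3}{4} \approx 0.75$)
$T{\left(S,q \right)} = - \frac{1}{4}$ ($T{\left(S,q \right)} = \frac{1}{4} \left(-1\right) = - \frac{1}{4}$)
$s{\left(h,U \right)} = - \frac{1}{4}$
$s{\left(z{\left(4,4 \right)},14 \right)} \left(55 - -129\right) = - \frac{55 - -129}{4} = - \frac{55 + 129}{4} = \left(- \frac{1}{4}\right) 184 = -46$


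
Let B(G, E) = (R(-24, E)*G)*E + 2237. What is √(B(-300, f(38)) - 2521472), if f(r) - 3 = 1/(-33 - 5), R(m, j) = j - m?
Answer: I*√918130710/19 ≈ 1594.8*I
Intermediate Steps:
f(r) = 113/38 (f(r) = 3 + 1/(-33 - 5) = 3 + 1/(-38) = 3 - 1/38 = 113/38)
B(G, E) = 2237 + E*G*(24 + E) (B(G, E) = ((E - 1*(-24))*G)*E + 2237 = ((E + 24)*G)*E + 2237 = ((24 + E)*G)*E + 2237 = (G*(24 + E))*E + 2237 = E*G*(24 + E) + 2237 = 2237 + E*G*(24 + E))
√(B(-300, f(38)) - 2521472) = √((2237 + (113/38)*(-300)*(24 + 113/38)) - 2521472) = √((2237 + (113/38)*(-300)*(1025/38)) - 2521472) = √((2237 - 8686875/361) - 2521472) = √(-7879318/361 - 2521472) = √(-918130710/361) = I*√918130710/19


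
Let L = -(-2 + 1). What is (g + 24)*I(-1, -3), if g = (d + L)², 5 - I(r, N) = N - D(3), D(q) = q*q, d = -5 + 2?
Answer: 476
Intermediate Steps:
L = 1 (L = -1*(-1) = 1)
d = -3
D(q) = q²
I(r, N) = 14 - N (I(r, N) = 5 - (N - 1*3²) = 5 - (N - 1*9) = 5 - (N - 9) = 5 - (-9 + N) = 5 + (9 - N) = 14 - N)
g = 4 (g = (-3 + 1)² = (-2)² = 4)
(g + 24)*I(-1, -3) = (4 + 24)*(14 - 1*(-3)) = 28*(14 + 3) = 28*17 = 476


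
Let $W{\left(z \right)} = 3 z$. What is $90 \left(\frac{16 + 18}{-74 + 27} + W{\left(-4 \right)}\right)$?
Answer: $- \frac{53820}{47} \approx -1145.1$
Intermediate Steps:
$90 \left(\frac{16 + 18}{-74 + 27} + W{\left(-4 \right)}\right) = 90 \left(\frac{16 + 18}{-74 + 27} + 3 \left(-4\right)\right) = 90 \left(\frac{34}{-47} - 12\right) = 90 \left(34 \left(- \frac{1}{47}\right) - 12\right) = 90 \left(- \frac{34}{47} - 12\right) = 90 \left(- \frac{598}{47}\right) = - \frac{53820}{47}$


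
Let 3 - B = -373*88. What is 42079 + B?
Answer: 74906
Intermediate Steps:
B = 32827 (B = 3 - (-373)*88 = 3 - 1*(-32824) = 3 + 32824 = 32827)
42079 + B = 42079 + 32827 = 74906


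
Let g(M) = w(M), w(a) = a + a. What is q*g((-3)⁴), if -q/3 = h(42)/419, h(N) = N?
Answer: -20412/419 ≈ -48.716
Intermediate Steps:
w(a) = 2*a
g(M) = 2*M
q = -126/419 ≈ -0.30072
q*g((-3)⁴) = -252*(-3)⁴/419 = -252*81/419 = -126/419*162 = -20412/419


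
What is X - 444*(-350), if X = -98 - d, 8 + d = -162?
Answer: 155472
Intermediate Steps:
d = -170 (d = -8 - 162 = -170)
X = 72 (X = -98 - 1*(-170) = -98 + 170 = 72)
X - 444*(-350) = 72 - 444*(-350) = 72 + 155400 = 155472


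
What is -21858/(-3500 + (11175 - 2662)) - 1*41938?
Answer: -70085684/1671 ≈ -41942.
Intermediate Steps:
-21858/(-3500 + (11175 - 2662)) - 1*41938 = -21858/(-3500 + 8513) - 41938 = -21858/5013 - 41938 = -21858*1/5013 - 41938 = -7286/1671 - 41938 = -70085684/1671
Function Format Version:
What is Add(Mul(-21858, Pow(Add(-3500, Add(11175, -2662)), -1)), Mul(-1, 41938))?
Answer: Rational(-70085684, 1671) ≈ -41942.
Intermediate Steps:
Add(Mul(-21858, Pow(Add(-3500, Add(11175, -2662)), -1)), Mul(-1, 41938)) = Add(Mul(-21858, Pow(Add(-3500, 8513), -1)), -41938) = Add(Mul(-21858, Pow(5013, -1)), -41938) = Add(Mul(-21858, Rational(1, 5013)), -41938) = Add(Rational(-7286, 1671), -41938) = Rational(-70085684, 1671)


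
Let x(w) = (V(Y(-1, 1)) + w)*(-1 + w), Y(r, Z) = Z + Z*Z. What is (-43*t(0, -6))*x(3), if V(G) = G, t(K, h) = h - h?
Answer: 0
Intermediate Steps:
t(K, h) = 0
Y(r, Z) = Z + Z²
x(w) = (-1 + w)*(2 + w) (x(w) = (1*(1 + 1) + w)*(-1 + w) = (1*2 + w)*(-1 + w) = (2 + w)*(-1 + w) = (-1 + w)*(2 + w))
(-43*t(0, -6))*x(3) = (-43*0)*(-2 + 3 + 3²) = 0*(-2 + 3 + 9) = 0*10 = 0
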